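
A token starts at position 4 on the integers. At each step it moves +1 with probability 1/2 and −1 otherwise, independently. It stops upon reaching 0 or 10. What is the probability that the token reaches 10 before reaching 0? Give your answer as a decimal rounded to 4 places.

0.4000

With a fair step, P(i) = ½P(i−1) + ½P(i+1) with P(0)=0, P(10)=1 has the linear solution P(i) = i/10.
P(4) = 4/10 = 2/5 ≈ 0.4000.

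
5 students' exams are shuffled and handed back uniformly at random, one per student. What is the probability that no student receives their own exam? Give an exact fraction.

This is the derangement probability: permutations of 5 with no fixed point.
D(5) = 5! · (1 − 1/1! + 1/2! − ··· + (−1)^5/5!) = 44.
P = 44/120 = 11/30.

11/30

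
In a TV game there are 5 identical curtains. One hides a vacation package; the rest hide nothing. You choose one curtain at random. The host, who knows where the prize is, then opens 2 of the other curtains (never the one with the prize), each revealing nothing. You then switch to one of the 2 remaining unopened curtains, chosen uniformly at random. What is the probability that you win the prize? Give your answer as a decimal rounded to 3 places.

Your original curtain holds the prize with probability 1/5, so the other 4 collectively hold it with probability 4/5.
The host can always find 2 empty curtains to open, so the reveals don't change that 4/5; it is now spread over the 2 remaining unopened curtains.
P(win by switching) = (4/5) · (1/2) = 2/5 ≈ 0.400.

0.400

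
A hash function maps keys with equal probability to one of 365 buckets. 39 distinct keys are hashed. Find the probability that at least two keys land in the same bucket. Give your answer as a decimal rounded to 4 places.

0.8782

It's easier to compute the probability that all 39 are distinct.
P(all distinct) = 365/365 · 364/365 · ··· · 327/365 ≈ 0.1218.
So the probability of at least one match is 1 − 0.1218 = 0.8782.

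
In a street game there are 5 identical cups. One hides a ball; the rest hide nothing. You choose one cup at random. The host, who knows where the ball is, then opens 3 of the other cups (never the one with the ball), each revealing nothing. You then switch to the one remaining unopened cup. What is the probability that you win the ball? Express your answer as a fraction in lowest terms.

Your original cup holds the ball with probability 1/5, so the other 4 collectively hold it with probability 4/5.
The host can always find 3 empty cups to open, so the reveals don't change that 4/5; it is now spread over the 1 remaining unopened cup.
P(win by switching) = (4/5) · (1/1) = 4/5.

4/5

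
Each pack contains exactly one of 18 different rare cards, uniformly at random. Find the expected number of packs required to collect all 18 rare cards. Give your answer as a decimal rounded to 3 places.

After i distinct types are collected, each trial gives a new one with probability (18−i)/18, so the expected wait for the next new type is 18/(18−i).
E = 18/18 + 18/17 + 18/16 + 18/15 + 18/14 + 18/13 + 18/12 + 18/11 + 18/10 + 18/9 + 18/8 + 18/7 + 18/6 + 18/5 + 18/4 + 18/3 + 18/2 + 18/1 = 42822903/680680 ≈ 62.912.

62.912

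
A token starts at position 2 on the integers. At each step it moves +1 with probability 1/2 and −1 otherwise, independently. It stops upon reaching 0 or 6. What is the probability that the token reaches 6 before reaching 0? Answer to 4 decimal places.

0.3333

With a fair step, P(i) = ½P(i−1) + ½P(i+1) with P(0)=0, P(6)=1 has the linear solution P(i) = i/6.
P(2) = 2/6 = 1/3 ≈ 0.3333.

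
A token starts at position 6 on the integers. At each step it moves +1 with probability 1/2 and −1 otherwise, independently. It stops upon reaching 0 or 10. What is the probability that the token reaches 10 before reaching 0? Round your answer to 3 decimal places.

With a fair step, P(i) = ½P(i−1) + ½P(i+1) with P(0)=0, P(10)=1 has the linear solution P(i) = i/10.
P(6) = 6/10 = 3/5 ≈ 0.600.

0.600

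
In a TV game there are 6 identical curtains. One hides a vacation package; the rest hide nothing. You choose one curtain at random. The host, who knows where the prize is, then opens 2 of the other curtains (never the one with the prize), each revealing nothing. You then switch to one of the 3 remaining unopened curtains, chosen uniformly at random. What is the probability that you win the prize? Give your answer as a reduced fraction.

5/18

Your original curtain holds the prize with probability 1/6, so the other 5 collectively hold it with probability 5/6.
The host can always find 2 empty curtains to open, so the reveals don't change that 5/6; it is now spread over the 3 remaining unopened curtains.
P(win by switching) = (5/6) · (1/3) = 5/18.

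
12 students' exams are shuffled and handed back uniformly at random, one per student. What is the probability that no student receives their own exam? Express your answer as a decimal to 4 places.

This is the derangement probability: permutations of 12 with no fixed point.
D(12) = 12! · (1 − 1/1! + 1/2! − ··· + (−1)^12/12!) = 176214841.
P = 176214841/479001600 = 16019531/43545600 ≈ 0.3679.

0.3679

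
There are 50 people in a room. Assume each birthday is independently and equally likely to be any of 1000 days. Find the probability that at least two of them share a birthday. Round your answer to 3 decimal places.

It's easier to compute the probability that all 50 are distinct.
P(all distinct) = 1000/1000 · 999/1000 · ··· · 951/1000 ≈ 0.288.
So the probability of at least one match is 1 − 0.288 = 0.712.

0.712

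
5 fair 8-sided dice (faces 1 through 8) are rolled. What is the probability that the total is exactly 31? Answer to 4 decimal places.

There are 8^5 = 32768 equally likely outcomes.
The number of ordered 5-tuples from {1,…,8} summing to 31 is 690.
P(sum = 31) = 690/32768 = 345/16384 ≈ 0.0211.

0.0211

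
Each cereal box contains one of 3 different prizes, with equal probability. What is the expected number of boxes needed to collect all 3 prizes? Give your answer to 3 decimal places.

After i distinct types are collected, each trial gives a new one with probability (3−i)/3, so the expected wait for the next new type is 3/(3−i).
E = 3/3 + 3/2 + 3/1 = 11/2 ≈ 5.500.

5.500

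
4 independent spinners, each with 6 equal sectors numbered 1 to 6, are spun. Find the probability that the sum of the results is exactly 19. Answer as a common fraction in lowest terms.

There are 6^4 = 1296 equally likely outcomes.
The number of ordered 4-tuples from {1,…,6} summing to 19 is 56.
P(sum = 19) = 56/1296 = 7/162.

7/162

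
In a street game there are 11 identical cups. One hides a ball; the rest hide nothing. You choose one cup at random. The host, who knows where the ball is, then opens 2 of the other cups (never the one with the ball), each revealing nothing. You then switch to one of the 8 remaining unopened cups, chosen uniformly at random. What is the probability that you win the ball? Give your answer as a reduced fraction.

Your original cup holds the ball with probability 1/11, so the other 10 collectively hold it with probability 10/11.
The host can always find 2 empty cups to open, so the reveals don't change that 10/11; it is now spread over the 8 remaining unopened cups.
P(win by switching) = (10/11) · (1/8) = 5/44.

5/44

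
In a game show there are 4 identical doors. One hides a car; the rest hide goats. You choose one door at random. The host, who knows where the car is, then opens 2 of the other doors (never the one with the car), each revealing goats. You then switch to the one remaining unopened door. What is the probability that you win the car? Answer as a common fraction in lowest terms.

Your original door holds the car with probability 1/4, so the other 3 collectively hold it with probability 3/4.
The host can always find 2 empty doors to open, so the reveals don't change that 3/4; it is now spread over the 1 remaining unopened door.
P(win by switching) = (3/4) · (1/1) = 3/4.

3/4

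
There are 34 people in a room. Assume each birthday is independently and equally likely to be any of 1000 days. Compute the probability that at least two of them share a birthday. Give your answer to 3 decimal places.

It's easier to compute the probability that all 34 are distinct.
P(all distinct) = 1000/1000 · 999/1000 · ··· · 967/1000 ≈ 0.567.
So the probability of at least one match is 1 − 0.567 = 0.433.

0.433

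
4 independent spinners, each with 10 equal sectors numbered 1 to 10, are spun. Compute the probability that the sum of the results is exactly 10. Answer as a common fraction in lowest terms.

There are 10^4 = 10000 equally likely outcomes.
The number of ordered 4-tuples from {1,…,10} summing to 10 is 84.
P(sum = 10) = 84/10000 = 21/2500.

21/2500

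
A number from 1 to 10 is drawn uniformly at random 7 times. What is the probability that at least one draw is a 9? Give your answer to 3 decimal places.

P(no draw is a 9) = (9/10)^7 ≈ 0.478.
P(at least one) = 1 − 0.478 = 0.522.

0.522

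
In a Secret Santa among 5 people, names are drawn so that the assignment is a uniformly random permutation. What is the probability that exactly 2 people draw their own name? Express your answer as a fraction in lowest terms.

Choose which 2 of the 5 are fixed: C(5,2) = 10 ways.
The remaining 3 must have no fixed point: D(3) = 2.
P = 10·2/120 = 1/6.

1/6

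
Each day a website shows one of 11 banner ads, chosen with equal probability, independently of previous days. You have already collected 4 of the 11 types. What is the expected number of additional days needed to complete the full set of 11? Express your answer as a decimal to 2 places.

Starting from 4 distinct types, each trial gives a new one with probability (11−i)/11 when i types are held, so the wait for the next new type is 11/(11−i).
E = 11/7 + 11/6 + 11/5 + 11/4 + 11/3 + 11/2 + 11/1 = 3993/140 ≈ 28.52.

28.52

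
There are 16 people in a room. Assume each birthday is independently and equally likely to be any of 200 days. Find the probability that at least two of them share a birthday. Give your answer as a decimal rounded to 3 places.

It's easier to compute the probability that all 16 are distinct.
P(all distinct) = 200/200 · 199/200 · ··· · 185/200 ≈ 0.540.
So the probability of at least one match is 1 − 0.540 = 0.460.

0.460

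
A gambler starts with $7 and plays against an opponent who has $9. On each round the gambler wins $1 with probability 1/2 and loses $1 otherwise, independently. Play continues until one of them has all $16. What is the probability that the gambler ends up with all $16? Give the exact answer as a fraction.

7/16

With a fair step, P(i) = ½P(i−1) + ½P(i+1) with P(0)=0, P(16)=1 has the linear solution P(i) = i/16.
P(7) = 7/16.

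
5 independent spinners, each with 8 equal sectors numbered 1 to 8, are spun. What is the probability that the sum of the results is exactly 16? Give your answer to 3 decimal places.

0.036

There are 8^5 = 32768 equally likely outcomes.
The number of ordered 5-tuples from {1,…,8} summing to 16 is 1190.
P(sum = 16) = 1190/32768 = 595/16384 ≈ 0.036.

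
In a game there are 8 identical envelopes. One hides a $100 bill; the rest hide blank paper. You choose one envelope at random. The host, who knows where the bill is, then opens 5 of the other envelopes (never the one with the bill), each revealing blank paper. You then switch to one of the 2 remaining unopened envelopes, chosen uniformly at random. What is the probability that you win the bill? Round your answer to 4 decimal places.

0.4375

Your original envelope holds the bill with probability 1/8, so the other 7 collectively hold it with probability 7/8.
The host can always find 5 empty envelopes to open, so the reveals don't change that 7/8; it is now spread over the 2 remaining unopened envelopes.
P(win by switching) = (7/8) · (1/2) = 7/16 ≈ 0.4375.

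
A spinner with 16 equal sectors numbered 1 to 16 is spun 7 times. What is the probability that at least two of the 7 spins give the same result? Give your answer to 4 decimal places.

0.7852

P(all 7 different) = 16/16 · 15/16 · ··· · 10/16 ≈ 0.2148.
P(at least two equal) = 1 − 0.2148 = 0.7852.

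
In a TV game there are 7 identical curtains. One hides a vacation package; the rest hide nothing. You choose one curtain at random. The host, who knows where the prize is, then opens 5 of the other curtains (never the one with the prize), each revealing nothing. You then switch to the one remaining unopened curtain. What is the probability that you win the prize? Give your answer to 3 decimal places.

0.857

Your original curtain holds the prize with probability 1/7, so the other 6 collectively hold it with probability 6/7.
The host can always find 5 empty curtains to open, so the reveals don't change that 6/7; it is now spread over the 1 remaining unopened curtain.
P(win by switching) = (6/7) · (1/1) = 6/7 ≈ 0.857.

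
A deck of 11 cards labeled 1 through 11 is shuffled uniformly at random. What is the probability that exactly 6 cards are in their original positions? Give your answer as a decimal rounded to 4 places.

0.0005

Choose which 6 of the 11 are fixed: C(11,6) = 462 ways.
The remaining 5 must have no fixed point: D(5) = 44.
P = 462·44/39916800 = 11/21600 ≈ 0.0005.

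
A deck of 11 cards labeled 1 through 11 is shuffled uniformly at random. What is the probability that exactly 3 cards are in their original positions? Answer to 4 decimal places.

Choose which 3 of the 11 are fixed: C(11,3) = 165 ways.
The remaining 8 must have no fixed point: D(8) = 14833.
P = 165·14833/39916800 = 2119/34560 ≈ 0.0613.

0.0613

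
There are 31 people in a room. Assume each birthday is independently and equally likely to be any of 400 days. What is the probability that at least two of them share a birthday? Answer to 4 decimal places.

0.6968

It's easier to compute the probability that all 31 are distinct.
P(all distinct) = 400/400 · 399/400 · ··· · 370/400 ≈ 0.3032.
So the probability of at least one match is 1 − 0.3032 = 0.6968.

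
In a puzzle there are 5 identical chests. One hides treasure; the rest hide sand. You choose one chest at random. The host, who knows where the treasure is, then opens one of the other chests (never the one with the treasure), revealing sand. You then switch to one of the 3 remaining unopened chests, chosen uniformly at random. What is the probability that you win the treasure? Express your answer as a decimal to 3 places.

0.267

Your original chest holds the treasure with probability 1/5, so the other 4 collectively hold it with probability 4/5.
The host can always find an empty chest to open, so this doesn't change that 4/5; it is now spread over the 3 remaining unopened chests.
P(win by switching) = (4/5) · (1/3) = 4/15 ≈ 0.267.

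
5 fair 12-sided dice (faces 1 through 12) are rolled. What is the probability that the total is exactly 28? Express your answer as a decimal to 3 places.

There are 12^5 = 248832 equally likely outcomes.
The number of ordered 5-tuples from {1,…,12} summing to 28 is 10725.
P(sum = 28) = 10725/248832 = 3575/82944 ≈ 0.043.

0.043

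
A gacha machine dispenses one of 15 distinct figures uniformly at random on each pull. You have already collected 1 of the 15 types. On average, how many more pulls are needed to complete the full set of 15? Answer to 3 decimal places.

48.773

Starting from 1 distinct type, each trial gives a new one with probability (15−i)/15 when i types are held, so the wait for the next new type is 15/(15−i).
E = 15/14 + 15/13 + 15/12 + 15/11 + 15/10 + 15/9 + 15/8 + 15/7 + 15/6 + 15/5 + 15/4 + 15/3 + 15/2 + 15/1 = 1171733/24024 ≈ 48.773.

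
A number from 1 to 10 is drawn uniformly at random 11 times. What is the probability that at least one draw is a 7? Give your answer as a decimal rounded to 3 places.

0.686

P(no draw is a 7) = (9/10)^11 ≈ 0.314.
P(at least one) = 1 − 0.314 = 0.686.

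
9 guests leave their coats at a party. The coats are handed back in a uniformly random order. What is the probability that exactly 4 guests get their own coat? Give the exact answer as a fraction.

Choose which 4 of the 9 are fixed: C(9,4) = 126 ways.
The remaining 5 must have no fixed point: D(5) = 44.
P = 126·44/362880 = 11/720.

11/720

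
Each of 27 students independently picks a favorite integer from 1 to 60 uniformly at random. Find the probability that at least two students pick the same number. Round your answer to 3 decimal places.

0.999

It's easier to compute the probability that all 27 are distinct.
P(all distinct) = 60/60 · 59/60 · ··· · 34/60 ≈ 0.001.
So the probability of at least one match is 1 − 0.001 = 0.999.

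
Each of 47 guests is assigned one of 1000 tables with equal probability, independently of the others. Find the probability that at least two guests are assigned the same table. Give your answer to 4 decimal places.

It's easier to compute the probability that all 47 are distinct.
P(all distinct) = 1000/1000 · 999/1000 · ··· · 954/1000 ≈ 0.3335.
So the probability of at least one match is 1 − 0.3335 = 0.6665.

0.6665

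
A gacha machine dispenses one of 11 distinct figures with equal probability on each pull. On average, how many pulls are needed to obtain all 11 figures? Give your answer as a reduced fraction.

After i distinct types are collected, each trial gives a new one with probability (11−i)/11, so the expected wait for the next new type is 11/(11−i).
E = 11/11 + 11/10 + 11/9 + 11/8 + 11/7 + 11/6 + 11/5 + 11/4 + 11/3 + 11/2 + 11/1 = 83711/2520.

83711/2520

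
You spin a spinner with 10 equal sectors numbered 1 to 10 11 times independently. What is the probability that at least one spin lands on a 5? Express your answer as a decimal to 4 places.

P(no spin lands on a 5) = (9/10)^11 ≈ 0.3138.
P(at least one) = 1 − 0.3138 = 0.6862.

0.6862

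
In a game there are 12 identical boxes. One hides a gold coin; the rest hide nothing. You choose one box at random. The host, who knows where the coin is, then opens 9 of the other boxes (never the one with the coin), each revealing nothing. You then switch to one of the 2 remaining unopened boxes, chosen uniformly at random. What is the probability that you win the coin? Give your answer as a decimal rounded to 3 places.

Your original box holds the coin with probability 1/12, so the other 11 collectively hold it with probability 11/12.
The host can always find 9 empty boxes to open, so the reveals don't change that 11/12; it is now spread over the 2 remaining unopened boxes.
P(win by switching) = (11/12) · (1/2) = 11/24 ≈ 0.458.

0.458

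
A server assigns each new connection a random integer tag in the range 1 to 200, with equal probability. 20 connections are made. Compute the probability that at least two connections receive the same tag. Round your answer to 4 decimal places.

0.6256

It's easier to compute the probability that all 20 are distinct.
P(all distinct) = 200/200 · 199/200 · ··· · 181/200 ≈ 0.3744.
So the probability of at least one match is 1 − 0.3744 = 0.6256.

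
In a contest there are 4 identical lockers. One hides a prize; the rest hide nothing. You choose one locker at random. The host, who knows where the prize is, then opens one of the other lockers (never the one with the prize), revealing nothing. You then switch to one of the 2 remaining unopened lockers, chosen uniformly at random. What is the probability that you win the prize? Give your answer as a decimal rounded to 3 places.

Your original locker holds the prize with probability 1/4, so the other 3 collectively hold it with probability 3/4.
The host can always find an empty locker to open, so this doesn't change that 3/4; it is now spread over the 2 remaining unopened lockers.
P(win by switching) = (3/4) · (1/2) = 3/8 ≈ 0.375.

0.375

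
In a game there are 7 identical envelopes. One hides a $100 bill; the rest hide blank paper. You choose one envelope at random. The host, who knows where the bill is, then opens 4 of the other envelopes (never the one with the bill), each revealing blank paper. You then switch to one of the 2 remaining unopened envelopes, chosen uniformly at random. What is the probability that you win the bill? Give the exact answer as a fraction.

3/7

Your original envelope holds the bill with probability 1/7, so the other 6 collectively hold it with probability 6/7.
The host can always find 4 empty envelopes to open, so the reveals don't change that 6/7; it is now spread over the 2 remaining unopened envelopes.
P(win by switching) = (6/7) · (1/2) = 3/7.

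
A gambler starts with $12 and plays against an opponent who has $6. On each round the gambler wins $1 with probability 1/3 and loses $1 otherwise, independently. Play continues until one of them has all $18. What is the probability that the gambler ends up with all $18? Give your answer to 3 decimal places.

0.016

Let r = q/p = (2/3)/(1/3) = 2. The recurrence P(i) = p·P(i+1) + q·P(i−1) with P(0)=0, P(18)=1 gives P(i) = (1 − r^i)/(1 − r^18).
P(12) = (1 − (2)^12) / (1 − (2)^18) = 65/4161 ≈ 0.016.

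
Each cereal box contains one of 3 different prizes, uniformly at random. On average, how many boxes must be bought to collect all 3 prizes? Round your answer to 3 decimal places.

After i distinct types are collected, each trial gives a new one with probability (3−i)/3, so the expected wait for the next new type is 3/(3−i).
E = 3/3 + 3/2 + 3/1 = 11/2 ≈ 5.500.

5.500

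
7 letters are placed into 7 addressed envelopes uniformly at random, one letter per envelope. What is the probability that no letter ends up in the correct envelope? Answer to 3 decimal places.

0.368

This is the derangement probability: permutations of 7 with no fixed point.
D(7) = 7! · (1 − 1/1! + 1/2! − ··· + (−1)^7/7!) = 1854.
P = 1854/5040 = 103/280 ≈ 0.368.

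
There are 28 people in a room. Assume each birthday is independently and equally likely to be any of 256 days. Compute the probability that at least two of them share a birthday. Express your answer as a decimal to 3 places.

It's easier to compute the probability that all 28 are distinct.
P(all distinct) = 256/256 · 255/256 · ··· · 229/256 ≈ 0.216.
So the probability of at least one match is 1 − 0.216 = 0.784.

0.784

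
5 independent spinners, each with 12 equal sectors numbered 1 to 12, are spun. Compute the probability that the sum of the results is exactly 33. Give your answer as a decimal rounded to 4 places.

There are 12^5 = 248832 equally likely outcomes.
The number of ordered 5-tuples from {1,…,12} summing to 33 is 12435.
P(sum = 33) = 12435/248832 = 4145/82944 ≈ 0.0500.

0.0500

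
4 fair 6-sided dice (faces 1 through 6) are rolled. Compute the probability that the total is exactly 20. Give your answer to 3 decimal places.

0.027

There are 6^4 = 1296 equally likely outcomes.
The number of ordered 4-tuples from {1,…,6} summing to 20 is 35.
P(sum = 20) = 35/1296 ≈ 0.027.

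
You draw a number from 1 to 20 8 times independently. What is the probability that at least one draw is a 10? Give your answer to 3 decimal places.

P(no draw is a 10) = (19/20)^8 ≈ 0.663.
P(at least one) = 1 − 0.663 = 0.337.

0.337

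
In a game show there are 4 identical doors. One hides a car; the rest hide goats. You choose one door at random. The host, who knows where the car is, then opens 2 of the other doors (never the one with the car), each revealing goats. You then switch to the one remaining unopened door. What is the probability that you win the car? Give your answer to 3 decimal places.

0.750

Your original door holds the car with probability 1/4, so the other 3 collectively hold it with probability 3/4.
The host can always find 2 empty doors to open, so the reveals don't change that 3/4; it is now spread over the 1 remaining unopened door.
P(win by switching) = (3/4) · (1/1) = 3/4 ≈ 0.750.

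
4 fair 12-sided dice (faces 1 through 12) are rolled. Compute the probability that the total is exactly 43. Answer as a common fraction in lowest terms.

7/2592

There are 12^4 = 20736 equally likely outcomes.
The number of ordered 4-tuples from {1,…,12} summing to 43 is 56.
P(sum = 43) = 56/20736 = 7/2592.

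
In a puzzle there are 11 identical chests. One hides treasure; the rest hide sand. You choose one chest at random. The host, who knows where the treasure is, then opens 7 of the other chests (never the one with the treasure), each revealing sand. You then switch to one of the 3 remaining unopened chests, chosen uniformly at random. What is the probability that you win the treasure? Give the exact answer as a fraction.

10/33

Your original chest holds the treasure with probability 1/11, so the other 10 collectively hold it with probability 10/11.
The host can always find 7 empty chests to open, so the reveals don't change that 10/11; it is now spread over the 3 remaining unopened chests.
P(win by switching) = (10/11) · (1/3) = 10/33.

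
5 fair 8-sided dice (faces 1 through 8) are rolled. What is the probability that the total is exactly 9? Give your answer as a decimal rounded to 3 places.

0.002

There are 8^5 = 32768 equally likely outcomes.
The number of ordered 5-tuples from {1,…,8} summing to 9 is 70.
P(sum = 9) = 70/32768 = 35/16384 ≈ 0.002.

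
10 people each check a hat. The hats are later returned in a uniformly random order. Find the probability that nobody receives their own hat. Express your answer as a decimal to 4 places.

This is the derangement probability: permutations of 10 with no fixed point.
D(10) = 10! · (1 − 1/1! + 1/2! − ··· + (−1)^10/10!) = 1334961.
P = 1334961/3628800 = 16481/44800 ≈ 0.3679.

0.3679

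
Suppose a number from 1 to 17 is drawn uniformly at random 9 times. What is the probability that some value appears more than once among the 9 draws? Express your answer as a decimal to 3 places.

0.926

P(all 9 different) = 17/17 · 16/17 · ··· · 9/17 ≈ 0.074.
P(at least two equal) = 1 − 0.074 = 0.926.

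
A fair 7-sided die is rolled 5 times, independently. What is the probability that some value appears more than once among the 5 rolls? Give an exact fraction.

2041/2401

P(all 5 different) = 7/7 · 6/7 · ··· · 3/7 = 360/2401.
P(at least two equal) = 1 − 360/2401 = 2041/2401.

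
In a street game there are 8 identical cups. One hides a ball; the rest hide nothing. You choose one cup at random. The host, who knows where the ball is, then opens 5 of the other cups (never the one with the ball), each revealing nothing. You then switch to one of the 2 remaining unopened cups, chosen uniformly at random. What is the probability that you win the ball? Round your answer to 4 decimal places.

Your original cup holds the ball with probability 1/8, so the other 7 collectively hold it with probability 7/8.
The host can always find 5 empty cups to open, so the reveals don't change that 7/8; it is now spread over the 2 remaining unopened cups.
P(win by switching) = (7/8) · (1/2) = 7/16 ≈ 0.4375.

0.4375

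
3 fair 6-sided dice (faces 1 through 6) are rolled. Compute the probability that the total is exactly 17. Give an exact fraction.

There are 6^3 = 216 equally likely outcomes.
The number of ordered 3-tuples from {1,…,6} summing to 17 is 3.
P(sum = 17) = 3/216 = 1/72.

1/72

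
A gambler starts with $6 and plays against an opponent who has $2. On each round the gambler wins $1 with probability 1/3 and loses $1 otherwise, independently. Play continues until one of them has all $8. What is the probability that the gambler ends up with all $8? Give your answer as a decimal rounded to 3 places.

Let r = q/p = (2/3)/(1/3) = 2. The recurrence P(i) = p·P(i+1) + q·P(i−1) with P(0)=0, P(8)=1 gives P(i) = (1 − r^i)/(1 − r^8).
P(6) = (1 − (2)^6) / (1 − (2)^8) = 21/85 ≈ 0.247.

0.247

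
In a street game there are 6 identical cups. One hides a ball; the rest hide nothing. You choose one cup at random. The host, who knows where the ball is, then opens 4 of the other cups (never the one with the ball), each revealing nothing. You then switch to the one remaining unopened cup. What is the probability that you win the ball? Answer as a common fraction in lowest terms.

5/6

Your original cup holds the ball with probability 1/6, so the other 5 collectively hold it with probability 5/6.
The host can always find 4 empty cups to open, so the reveals don't change that 5/6; it is now spread over the 1 remaining unopened cup.
P(win by switching) = (5/6) · (1/1) = 5/6.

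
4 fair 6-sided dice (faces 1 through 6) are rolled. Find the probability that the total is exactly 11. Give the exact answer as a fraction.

13/162

There are 6^4 = 1296 equally likely outcomes.
The number of ordered 4-tuples from {1,…,6} summing to 11 is 104.
P(sum = 11) = 104/1296 = 13/162.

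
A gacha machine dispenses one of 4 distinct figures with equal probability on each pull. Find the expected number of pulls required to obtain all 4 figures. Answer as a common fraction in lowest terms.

25/3

After i distinct types are collected, each trial gives a new one with probability (4−i)/4, so the expected wait for the next new type is 4/(4−i).
E = 4/4 + 4/3 + 4/2 + 4/1 = 25/3.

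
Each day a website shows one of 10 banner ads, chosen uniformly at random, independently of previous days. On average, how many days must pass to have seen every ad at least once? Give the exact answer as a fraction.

7381/252

After i distinct types are collected, each trial gives a new one with probability (10−i)/10, so the expected wait for the next new type is 10/(10−i).
E = 10/10 + 10/9 + 10/8 + 10/7 + 10/6 + 10/5 + 10/4 + 10/3 + 10/2 + 10/1 = 7381/252.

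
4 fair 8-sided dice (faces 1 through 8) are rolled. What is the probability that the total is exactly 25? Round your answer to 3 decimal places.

There are 8^4 = 4096 equally likely outcomes.
The number of ordered 4-tuples from {1,…,8} summing to 25 is 120.
P(sum = 25) = 120/4096 = 15/512 ≈ 0.029.

0.029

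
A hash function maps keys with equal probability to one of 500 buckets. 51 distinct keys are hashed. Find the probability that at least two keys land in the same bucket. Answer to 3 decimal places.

0.929

It's easier to compute the probability that all 51 are distinct.
P(all distinct) = 500/500 · 499/500 · ··· · 450/500 ≈ 0.071.
So the probability of at least one match is 1 − 0.071 = 0.929.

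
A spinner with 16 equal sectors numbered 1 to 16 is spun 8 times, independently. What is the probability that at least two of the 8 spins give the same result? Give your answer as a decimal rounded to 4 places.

P(all 8 different) = 16/16 · 15/16 · ··· · 9/16 ≈ 0.1208.
P(at least two equal) = 1 − 0.1208 = 0.8792.

0.8792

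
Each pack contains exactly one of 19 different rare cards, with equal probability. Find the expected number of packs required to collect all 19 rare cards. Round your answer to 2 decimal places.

67.41

After i distinct types are collected, each trial gives a new one with probability (19−i)/19, so the expected wait for the next new type is 19/(19−i).
E = 19/19 + 19/18 + 19/17 + 19/16 + 19/15 + 19/14 + 19/13 + 19/12 + 19/11 + 19/10 + 19/9 + 19/8 + 19/7 + 19/6 + 19/5 + 19/4 + 19/3 + 19/2 + 19/1 = 275295799/4084080 ≈ 67.41.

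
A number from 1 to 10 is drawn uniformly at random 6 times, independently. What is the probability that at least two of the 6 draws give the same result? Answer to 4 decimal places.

0.8488

P(all 6 different) = 10/10 · 9/10 · ··· · 5/10 ≈ 0.1512.
P(at least two equal) = 1 − 0.1512 = 0.8488.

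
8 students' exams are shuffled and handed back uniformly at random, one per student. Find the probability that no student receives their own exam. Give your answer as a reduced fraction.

2119/5760

This is the derangement probability: permutations of 8 with no fixed point.
D(8) = 8! · (1 − 1/1! + 1/2! − ··· + (−1)^8/8!) = 14833.
P = 14833/40320 = 2119/5760.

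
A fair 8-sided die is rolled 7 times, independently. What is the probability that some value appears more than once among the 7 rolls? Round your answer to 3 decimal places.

P(all 7 different) = 8/8 · 7/8 · ··· · 2/8 ≈ 0.019.
P(at least two equal) = 1 − 0.019 = 0.981.

0.981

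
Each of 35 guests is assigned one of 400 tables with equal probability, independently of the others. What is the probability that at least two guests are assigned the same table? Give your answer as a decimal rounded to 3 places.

0.784

It's easier to compute the probability that all 35 are distinct.
P(all distinct) = 400/400 · 399/400 · ··· · 366/400 ≈ 0.216.
So the probability of at least one match is 1 − 0.216 = 0.784.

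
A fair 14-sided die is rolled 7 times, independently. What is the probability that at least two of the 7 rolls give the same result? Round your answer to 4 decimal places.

P(all 7 different) = 14/14 · 13/14 · ··· · 8/14 ≈ 0.1641.
P(at least two equal) = 1 − 0.1641 = 0.8359.

0.8359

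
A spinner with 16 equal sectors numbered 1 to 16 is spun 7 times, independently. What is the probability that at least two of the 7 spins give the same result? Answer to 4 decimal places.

P(all 7 different) = 16/16 · 15/16 · ··· · 10/16 ≈ 0.2148.
P(at least two equal) = 1 − 0.2148 = 0.7852.

0.7852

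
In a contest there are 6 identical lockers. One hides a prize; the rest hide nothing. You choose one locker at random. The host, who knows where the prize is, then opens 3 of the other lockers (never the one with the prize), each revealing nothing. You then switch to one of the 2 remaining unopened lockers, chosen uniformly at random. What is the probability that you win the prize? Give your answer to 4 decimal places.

0.4167

Your original locker holds the prize with probability 1/6, so the other 5 collectively hold it with probability 5/6.
The host can always find 3 empty lockers to open, so the reveals don't change that 5/6; it is now spread over the 2 remaining unopened lockers.
P(win by switching) = (5/6) · (1/2) = 5/12 ≈ 0.4167.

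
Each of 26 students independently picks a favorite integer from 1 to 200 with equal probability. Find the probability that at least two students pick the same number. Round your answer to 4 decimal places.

It's easier to compute the probability that all 26 are distinct.
P(all distinct) = 200/200 · 199/200 · ··· · 175/200 ≈ 0.1829.
So the probability of at least one match is 1 − 0.1829 = 0.8171.

0.8171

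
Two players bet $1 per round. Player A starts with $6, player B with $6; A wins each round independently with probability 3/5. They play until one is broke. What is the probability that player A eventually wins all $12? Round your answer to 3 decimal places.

0.919

Let r = q/p = (2/5)/(3/5) = 2/3. The recurrence P(i) = p·P(i+1) + q·P(i−1) with P(0)=0, P(12)=1 gives P(i) = (1 − r^i)/(1 − r^12).
P(6) = (1 − (2/3)^6) / (1 − (2/3)^12) = 729/793 ≈ 0.919.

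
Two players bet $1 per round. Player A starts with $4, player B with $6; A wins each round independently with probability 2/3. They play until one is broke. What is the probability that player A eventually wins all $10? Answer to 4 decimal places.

Let r = q/p = (1/3)/(2/3) = 1/2. The recurrence P(i) = p·P(i+1) + q·P(i−1) with P(0)=0, P(10)=1 gives P(i) = (1 − r^i)/(1 − r^10).
P(4) = (1 − (1/2)^4) / (1 − (1/2)^10) = 320/341 ≈ 0.9384.

0.9384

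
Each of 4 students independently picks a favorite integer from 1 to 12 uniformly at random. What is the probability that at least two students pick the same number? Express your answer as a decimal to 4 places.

It's easier to compute the probability that all 4 are distinct.
P(all distinct) = 12/12 · 11/12 · ··· · 9/12 ≈ 0.5729.
So the probability of at least one match is 1 − 0.5729 = 0.4271.

0.4271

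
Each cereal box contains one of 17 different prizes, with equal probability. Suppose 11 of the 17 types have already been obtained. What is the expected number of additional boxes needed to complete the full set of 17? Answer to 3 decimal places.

Starting from 11 distinct types, each trial gives a new one with probability (17−i)/17 when i types are held, so the wait for the next new type is 17/(17−i).
E = 17/6 + 17/5 + 17/4 + 17/3 + 17/2 + 17/1 = 833/20 ≈ 41.650.

41.650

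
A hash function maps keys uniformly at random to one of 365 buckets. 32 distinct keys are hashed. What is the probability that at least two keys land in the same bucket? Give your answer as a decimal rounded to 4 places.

It's easier to compute the probability that all 32 are distinct.
P(all distinct) = 365/365 · 364/365 · ··· · 334/365 ≈ 0.2467.
So the probability of at least one match is 1 − 0.2467 = 0.7533.

0.7533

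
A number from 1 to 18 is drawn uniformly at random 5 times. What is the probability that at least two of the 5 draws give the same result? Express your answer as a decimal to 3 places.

0.456

P(all 5 different) = 18/18 · 17/18 · ··· · 14/18 ≈ 0.544.
P(at least two equal) = 1 − 0.544 = 0.456.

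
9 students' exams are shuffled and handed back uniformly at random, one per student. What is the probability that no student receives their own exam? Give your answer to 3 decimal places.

0.368

This is the derangement probability: permutations of 9 with no fixed point.
D(9) = 9! · (1 − 1/1! + 1/2! − ··· + (−1)^9/9!) = 133496.
P = 133496/362880 = 16687/45360 ≈ 0.368.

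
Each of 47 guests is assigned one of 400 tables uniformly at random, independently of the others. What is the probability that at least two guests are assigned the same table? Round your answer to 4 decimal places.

It's easier to compute the probability that all 47 are distinct.
P(all distinct) = 400/400 · 399/400 · ··· · 354/400 ≈ 0.0600.
So the probability of at least one match is 1 − 0.0600 = 0.9400.

0.9400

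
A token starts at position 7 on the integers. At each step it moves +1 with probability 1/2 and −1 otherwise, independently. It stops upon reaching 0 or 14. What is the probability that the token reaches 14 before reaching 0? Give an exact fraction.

1/2

With a fair step, P(i) = ½P(i−1) + ½P(i+1) with P(0)=0, P(14)=1 has the linear solution P(i) = i/14.
P(7) = 7/14 = 1/2.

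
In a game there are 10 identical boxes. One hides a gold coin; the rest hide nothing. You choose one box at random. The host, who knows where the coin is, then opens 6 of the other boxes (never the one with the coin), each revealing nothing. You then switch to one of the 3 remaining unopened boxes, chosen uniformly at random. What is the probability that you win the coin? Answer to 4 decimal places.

Your original box holds the coin with probability 1/10, so the other 9 collectively hold it with probability 9/10.
The host can always find 6 empty boxes to open, so the reveals don't change that 9/10; it is now spread over the 3 remaining unopened boxes.
P(win by switching) = (9/10) · (1/3) = 3/10 ≈ 0.3000.

0.3000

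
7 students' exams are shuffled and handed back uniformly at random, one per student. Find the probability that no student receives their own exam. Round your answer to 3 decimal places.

This is the derangement probability: permutations of 7 with no fixed point.
D(7) = 7! · (1 − 1/1! + 1/2! − ··· + (−1)^7/7!) = 1854.
P = 1854/5040 = 103/280 ≈ 0.368.

0.368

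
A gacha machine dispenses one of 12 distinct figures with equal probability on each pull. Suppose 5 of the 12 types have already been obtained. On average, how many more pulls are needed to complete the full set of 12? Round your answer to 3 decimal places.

31.114

Starting from 5 distinct types, each trial gives a new one with probability (12−i)/12 when i types are held, so the wait for the next new type is 12/(12−i).
E = 12/7 + 12/6 + 12/5 + 12/4 + 12/3 + 12/2 + 12/1 = 1089/35 ≈ 31.114.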